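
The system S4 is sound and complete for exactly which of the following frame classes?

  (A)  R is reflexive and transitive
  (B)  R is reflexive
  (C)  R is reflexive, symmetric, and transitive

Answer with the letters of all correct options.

(A) S4 is sound and complete for exactly this class.
(B) this class determines T (= KT), not S4.
(C) this class determines S5, not S4.

A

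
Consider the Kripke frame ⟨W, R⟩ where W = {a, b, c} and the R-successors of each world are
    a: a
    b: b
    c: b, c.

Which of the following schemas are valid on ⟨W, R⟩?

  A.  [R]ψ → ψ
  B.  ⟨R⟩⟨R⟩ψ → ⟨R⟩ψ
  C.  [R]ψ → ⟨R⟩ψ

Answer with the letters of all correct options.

A, B, C

R is reflexive: each world relates to itself.
R is transitive: R is closed under composition.
R is serial: every world has an R-successor.
(A) [R]ψ → ψ is axiom T; it is valid on a frame exactly when R is reflexive. R is reflexive, so valid.
(B) ⟨R⟩⟨R⟩ψ → ⟨R⟩ψ is the dual of axiom 4; it is valid on a frame exactly when R is transitive. R is transitive, so valid.
(C) [R]ψ → ⟨R⟩ψ is axiom D; it is valid on a frame exactly when R is serial. R is serial, so valid.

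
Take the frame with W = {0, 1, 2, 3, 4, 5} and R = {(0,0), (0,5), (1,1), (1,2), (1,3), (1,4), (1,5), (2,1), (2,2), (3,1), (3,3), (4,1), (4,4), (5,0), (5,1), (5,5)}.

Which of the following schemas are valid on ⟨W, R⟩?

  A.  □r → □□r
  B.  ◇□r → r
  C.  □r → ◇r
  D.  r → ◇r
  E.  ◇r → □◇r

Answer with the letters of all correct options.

B, C, D

R is reflexive: each world relates to itself.
R is symmetric: every R-edge is matched by its reverse.
R is not transitive: 0 R 5 and 5 R 1 but not 0 R 1.
R is not euclidean: 1 R 2 and 1 R 3 but not 2 R 3.
R is serial: every world has an R-successor.
(A) axiom 4: valid iff R is transitive. R is not transitive — not valid.
(B) ◇□r → r is the dual of axiom B; it is valid on a frame exactly when R is symmetric. R is symmetric, so valid.
(C) □r → ◇r is axiom D; it is valid on a frame exactly when R is serial. R is serial, so valid.
(D) r → ◇r is the dual of axiom T, which corresponds to reflexivity. R is reflexive — valid.
(E) ◇r → □◇r is axiom 5; it is valid on a frame exactly when R is euclidean. R is not euclidean, so not valid.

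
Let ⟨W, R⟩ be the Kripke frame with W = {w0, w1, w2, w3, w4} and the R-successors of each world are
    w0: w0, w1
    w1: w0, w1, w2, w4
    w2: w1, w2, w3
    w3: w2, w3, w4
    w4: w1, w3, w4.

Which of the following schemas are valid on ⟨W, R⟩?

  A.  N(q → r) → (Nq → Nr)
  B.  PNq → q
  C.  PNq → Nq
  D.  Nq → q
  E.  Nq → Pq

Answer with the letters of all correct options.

R is reflexive: each world relates to itself.
R is symmetric: every R-edge is matched by its reverse.
R is not euclidean: w1 R w0 and w1 R w2 but not w0 R w2.
R is serial: every world has an R-successor.
(A) N(q → r) → (Nq → Nr) is the K axiom; it holds on all frames — valid.
(B) the dual of axiom B: valid iff R is symmetric. R is symmetric — valid.
(C) PNq → Nq is the dual of axiom 5; it is valid on a frame exactly when R is euclidean. R is not euclidean, so not valid.
(D) Nq → q is axiom T, which corresponds to reflexivity. R is reflexive — valid.
(E) axiom D: valid iff R is serial. R is serial — valid.

A, B, D, E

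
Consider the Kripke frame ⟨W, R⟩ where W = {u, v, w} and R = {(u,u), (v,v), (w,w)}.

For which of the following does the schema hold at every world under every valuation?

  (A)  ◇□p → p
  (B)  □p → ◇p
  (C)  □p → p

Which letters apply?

R is reflexive: each world relates to itself.
R is symmetric: every R-edge is matched by its reverse.
R is serial: every world has an R-successor.
(A) the dual of axiom B: valid iff R is symmetric. R is symmetric — valid.
(B) □p → ◇p is axiom D; it is valid on a frame exactly when R is serial. R is serial, so valid.
(C) □p → p is axiom T, which corresponds to reflexivity. R is reflexive — valid.

A, B, C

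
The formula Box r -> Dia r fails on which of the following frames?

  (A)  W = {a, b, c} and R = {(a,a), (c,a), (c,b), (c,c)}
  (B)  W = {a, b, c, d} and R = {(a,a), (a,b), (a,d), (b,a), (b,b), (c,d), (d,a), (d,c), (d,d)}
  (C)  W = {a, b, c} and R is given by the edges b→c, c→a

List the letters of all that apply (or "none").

A, C

The schema Box r -> Dia r is axiom D; it is valid on a frame iff R is serial.
(A) R is not serial (b has no R-successor), so the schema fails here.
(B) R is serial (every world has an R-successor), so the schema is valid here.
(C) R is not serial (a has no R-successor), so the schema fails here.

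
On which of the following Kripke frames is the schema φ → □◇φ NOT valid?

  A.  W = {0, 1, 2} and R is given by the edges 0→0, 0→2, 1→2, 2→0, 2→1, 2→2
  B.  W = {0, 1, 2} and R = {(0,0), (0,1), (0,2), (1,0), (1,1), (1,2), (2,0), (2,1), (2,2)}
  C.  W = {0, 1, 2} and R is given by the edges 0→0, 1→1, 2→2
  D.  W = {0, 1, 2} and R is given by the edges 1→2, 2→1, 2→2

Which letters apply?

none

The schema φ → □◇φ is axiom B; it is valid on a frame iff R is symmetric.
(A) R is symmetric (every R-edge is matched by its reverse), so the schema is valid here.
(B) R is symmetric (every R-edge is matched by its reverse), so the schema is valid here.
(C) R is symmetric (every R-edge is matched by its reverse), so the schema is valid here.
(D) R is symmetric (every R-edge is matched by its reverse), so the schema is valid here.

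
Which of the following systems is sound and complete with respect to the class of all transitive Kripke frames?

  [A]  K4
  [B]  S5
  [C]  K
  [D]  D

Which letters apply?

A

(A) K4 is determined by exactly this class.
(B) S5 is determined by the class of reflexive, symmetric, and transitive frames.
(C) K is determined by the class of arbitrary frames.
(D) D is determined by the class of serial frames.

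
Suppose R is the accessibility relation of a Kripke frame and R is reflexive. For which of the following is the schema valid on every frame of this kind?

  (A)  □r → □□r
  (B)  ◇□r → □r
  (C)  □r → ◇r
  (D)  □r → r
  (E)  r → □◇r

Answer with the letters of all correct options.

A reflexive relation is serial.
(A) □r → □□r is axiom 4, which corresponds to transitivity. Such an R need not be transitive — not valid.
(B) ◇□r → □r is the dual of axiom 5; it is valid on a frame exactly when R is euclidean. Such an R need not be euclidean, so not valid.
(C) axiom D: valid iff R is serial. Every such R is serial — valid.
(D) □r → r (axiom T) characterises the reflexive frames. Every such R is reflexive — valid.
(E) r → □◇r is axiom B; it is valid on a frame exactly when R is symmetric. Such an R need not be symmetric, so not valid.

C, D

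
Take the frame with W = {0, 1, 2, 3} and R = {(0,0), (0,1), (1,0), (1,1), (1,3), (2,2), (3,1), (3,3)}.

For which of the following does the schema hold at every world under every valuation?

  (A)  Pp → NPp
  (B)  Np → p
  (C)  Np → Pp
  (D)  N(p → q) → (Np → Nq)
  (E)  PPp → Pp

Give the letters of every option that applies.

R is reflexive: each world relates to itself.
R is not transitive: 0 R 1 and 1 R 3 but not 0 R 3.
R is not euclidean: 1 R 0 and 1 R 3 but not 0 R 3.
R is serial: every world has an R-successor.
(A) axiom 5: valid iff R is euclidean. R is not euclidean — not valid.
(B) Np → p (axiom T) characterises the reflexive frames. R is reflexive — valid.
(C) Np → Pp (axiom D) characterises the serial frames. R is serial — valid.
(D) N(p → q) → (Np → Nq) is the K axiom; it holds on all frames — valid.
(E) PPp → Pp (the dual of axiom 4) characterises the transitive frames. R is not transitive — not valid.

B, C, D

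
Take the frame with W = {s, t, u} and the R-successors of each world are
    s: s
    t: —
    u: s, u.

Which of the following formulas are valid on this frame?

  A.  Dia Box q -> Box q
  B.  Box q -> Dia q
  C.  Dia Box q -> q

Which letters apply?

R is not symmetric: u R s but not s R u.
R is not euclidean: u R s and u R u but not s R u.
R is not serial: t has no R-successor.
(A) Dia Box q -> Box q (the dual of axiom 5) characterises the euclidean frames. R is not euclidean — not valid.
(B) axiom D: valid iff R is serial. R is not serial — not valid.
(C) Dia Box q -> q is the dual of axiom B; it is valid on a frame exactly when R is symmetric. R is not symmetric, so not valid.

none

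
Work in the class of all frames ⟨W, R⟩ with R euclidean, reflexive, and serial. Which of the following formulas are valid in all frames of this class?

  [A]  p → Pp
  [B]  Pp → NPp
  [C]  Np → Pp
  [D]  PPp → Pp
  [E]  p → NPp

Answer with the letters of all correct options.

A, B, C, D, E

A relation that is euclidean, reflexive, and serial is also symmetric and transitive.
(A) p → Pp (the dual of axiom T) characterises the reflexive frames. Every such R is reflexive — valid.
(B) Pp → NPp is axiom 5; it is valid on a frame exactly when R is euclidean. Every such R is euclidean, so valid.
(C) axiom D: valid iff R is serial. Every such R is serial — valid.
(D) the dual of axiom 4: valid iff R is transitive. Every such R is transitive — valid.
(E) p → NPp is axiom B; it is valid on a frame exactly when R is symmetric. Every such R is symmetric, so valid.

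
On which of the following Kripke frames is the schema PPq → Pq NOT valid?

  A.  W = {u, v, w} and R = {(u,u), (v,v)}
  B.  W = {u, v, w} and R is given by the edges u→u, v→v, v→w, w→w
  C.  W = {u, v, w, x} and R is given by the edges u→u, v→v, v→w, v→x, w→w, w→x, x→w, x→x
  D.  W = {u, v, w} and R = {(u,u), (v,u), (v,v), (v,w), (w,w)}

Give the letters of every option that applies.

none

The schema PPq → Pq is the dual of axiom 4; it is valid on a frame iff R is transitive.
(A) R is transitive (R is closed under composition), so the schema is valid here.
(B) R is transitive (R is closed under composition), so the schema is valid here.
(C) R is transitive (R is closed under composition), so the schema is valid here.
(D) R is transitive (R is closed under composition), so the schema is valid here.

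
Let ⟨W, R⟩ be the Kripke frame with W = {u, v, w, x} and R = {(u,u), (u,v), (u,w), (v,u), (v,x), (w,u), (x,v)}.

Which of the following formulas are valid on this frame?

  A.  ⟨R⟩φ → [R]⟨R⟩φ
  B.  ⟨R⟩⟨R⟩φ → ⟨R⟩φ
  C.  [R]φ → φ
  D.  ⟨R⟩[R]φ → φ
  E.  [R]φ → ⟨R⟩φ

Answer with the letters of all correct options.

D, E

R is not reflexive: not v R v.
R is symmetric: every R-edge is matched by its reverse.
R is not transitive: u R v and v R x but not u R x.
R is not euclidean: u R v and u R w but not v R w.
R is serial: every world has an R-successor.
(A) ⟨R⟩φ → [R]⟨R⟩φ is axiom 5; it is valid on a frame exactly when R is euclidean. R is not euclidean, so not valid.
(B) ⟨R⟩⟨R⟩φ → ⟨R⟩φ is the dual of axiom 4, which corresponds to transitivity. R is not transitive — not valid.
(C) [R]φ → φ (axiom T) characterises the reflexive frames. R is not reflexive — not valid.
(D) ⟨R⟩[R]φ → φ is the dual of axiom B, which corresponds to symmetry. R is symmetric — valid.
(E) [R]φ → ⟨R⟩φ is axiom D, which corresponds to seriality. R is serial — valid.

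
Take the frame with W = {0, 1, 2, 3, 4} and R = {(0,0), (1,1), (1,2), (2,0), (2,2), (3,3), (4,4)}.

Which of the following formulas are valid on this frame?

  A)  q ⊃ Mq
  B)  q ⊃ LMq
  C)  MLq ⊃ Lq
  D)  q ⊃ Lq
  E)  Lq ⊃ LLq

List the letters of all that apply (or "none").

A

R is reflexive: each world relates to itself.
R is not symmetric: 1 R 2 but not 2 R 1.
R is not transitive: 1 R 2 and 2 R 0 but not 1 R 0.
R is not euclidean: 1 R 2 and 1 R 1 but not 2 R 1.
R is not a subset of the identity: 1 R 2 with 1 ≠ 2.
(A) the dual of axiom T: valid iff R is reflexive. R is reflexive — valid.
(B) axiom B: valid iff R is symmetric. R is not symmetric — not valid.
(C) MLq ⊃ Lq is the dual of axiom 5, which corresponds to the euclidean property. R is not euclidean — not valid.
(D) q ⊃ Lq (equivalent to ◇p→p) corresponds to R being a subset of the identity. Here R ⊄ identity, so not valid.
(E) axiom 4: valid iff R is transitive. R is not transitive — not valid.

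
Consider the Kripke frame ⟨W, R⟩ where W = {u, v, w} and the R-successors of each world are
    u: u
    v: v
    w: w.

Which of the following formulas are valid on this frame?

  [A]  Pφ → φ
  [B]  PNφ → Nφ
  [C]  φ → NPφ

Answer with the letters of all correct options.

R is symmetric: every R-edge is matched by its reverse.
R is euclidean: any two R-successors of the same world are R-related.
R is a subset of the identity: every R-edge is a self-loop.
(A) Pφ → φ is the converse of T; it holds exactly when R ⊆ identity. Here R ⊆ identity — valid.
(B) PNφ → Nφ (the dual of axiom 5) characterises the euclidean frames. R is euclidean — valid.
(C) φ → NPφ is axiom B, which corresponds to symmetry. R is symmetric — valid.

A, B, C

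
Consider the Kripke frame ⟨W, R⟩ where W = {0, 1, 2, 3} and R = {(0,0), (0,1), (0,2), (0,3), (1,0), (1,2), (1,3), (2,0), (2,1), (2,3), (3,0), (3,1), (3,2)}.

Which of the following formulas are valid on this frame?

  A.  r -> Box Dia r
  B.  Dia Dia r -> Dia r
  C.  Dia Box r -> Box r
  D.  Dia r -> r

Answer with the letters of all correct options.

A

R is symmetric: every R-edge is matched by its reverse.
R is not transitive: 1 R 0 and 0 R 1 but not 1 R 1.
R is not euclidean: 0 R 1 and 0 R 1 but not 1 R 1.
R is not a subset of the identity: 0 R 1 with 0 ≠ 1.
(A) r -> Box Dia r (axiom B) characterises the symmetric frames. R is symmetric — valid.
(B) Dia Dia r -> Dia r is the dual of axiom 4, which corresponds to transitivity. R is not transitive — not valid.
(C) Dia Box r -> Box r is the dual of axiom 5; it is valid on a frame exactly when R is euclidean. R is not euclidean, so not valid.
(D) Dia r -> r is valid only on frames where every R-edge is a self-loop. Here R ⊄ identity — not valid.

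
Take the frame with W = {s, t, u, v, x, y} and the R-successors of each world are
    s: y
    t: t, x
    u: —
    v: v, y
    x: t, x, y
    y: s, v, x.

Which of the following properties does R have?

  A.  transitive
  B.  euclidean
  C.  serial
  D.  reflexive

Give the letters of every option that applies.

none

(A) not transitive: s R y and y R s but not s R s.
(B) not euclidean: x R t and x R y but not t R y.
(C) not serial: u has no R-successor.
(D) not reflexive: not s R s.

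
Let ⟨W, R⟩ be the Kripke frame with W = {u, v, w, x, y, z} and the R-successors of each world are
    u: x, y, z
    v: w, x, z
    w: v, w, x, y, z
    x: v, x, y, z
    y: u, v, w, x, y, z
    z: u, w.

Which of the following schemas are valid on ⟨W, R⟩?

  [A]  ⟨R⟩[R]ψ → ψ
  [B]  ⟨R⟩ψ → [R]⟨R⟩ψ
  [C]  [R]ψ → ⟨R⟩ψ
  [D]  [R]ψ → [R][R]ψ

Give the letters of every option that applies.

R is not symmetric: u R x but not x R u.
R is not transitive: u R x and x R v but not u R v.
R is not euclidean: u R z and u R x but not z R x.
R is serial: every world has an R-successor.
(A) ⟨R⟩[R]ψ → ψ is the dual of axiom B; it is valid on a frame exactly when R is symmetric. R is not symmetric, so not valid.
(B) ⟨R⟩ψ → [R]⟨R⟩ψ is axiom 5; it is valid on a frame exactly when R is euclidean. R is not euclidean, so not valid.
(C) [R]ψ → ⟨R⟩ψ (axiom D) characterises the serial frames. R is serial — valid.
(D) [R]ψ → [R][R]ψ is axiom 4, which corresponds to transitivity. R is not transitive — not valid.

C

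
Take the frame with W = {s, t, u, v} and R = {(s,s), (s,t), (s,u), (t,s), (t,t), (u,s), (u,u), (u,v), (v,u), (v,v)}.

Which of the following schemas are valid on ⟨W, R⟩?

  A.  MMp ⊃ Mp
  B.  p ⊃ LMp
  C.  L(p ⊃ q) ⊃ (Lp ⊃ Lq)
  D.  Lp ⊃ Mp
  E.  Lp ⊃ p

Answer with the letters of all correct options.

B, C, D, E

R is reflexive: each world relates to itself.
R is symmetric: every R-edge is matched by its reverse.
R is not transitive: s R u and u R v but not s R v.
R is serial: every world has an R-successor.
(A) MMp ⊃ Mp is the dual of axiom 4; it is valid on a frame exactly when R is transitive. R is not transitive, so not valid.
(B) p ⊃ LMp is axiom B; it is valid on a frame exactly when R is symmetric. R is symmetric, so valid.
(C) this is just K, valid on every normal frame.
(D) Lp ⊃ Mp is axiom D; it is valid on a frame exactly when R is serial. R is serial, so valid.
(E) axiom T: valid iff R is reflexive. R is reflexive — valid.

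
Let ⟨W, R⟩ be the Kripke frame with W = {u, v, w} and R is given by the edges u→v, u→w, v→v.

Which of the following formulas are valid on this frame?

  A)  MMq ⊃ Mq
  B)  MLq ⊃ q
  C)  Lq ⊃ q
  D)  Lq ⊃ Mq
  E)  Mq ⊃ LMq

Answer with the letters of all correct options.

R is not reflexive: not u R u.
R is not symmetric: u R v but not v R u.
R is transitive: R is closed under composition.
R is not euclidean: u R v and u R w but not v R w.
R is not serial: w has no R-successor.
(A) MMq ⊃ Mq (the dual of axiom 4) characterises the transitive frames. R is transitive — valid.
(B) MLq ⊃ q (the dual of axiom B) characterises the symmetric frames. R is not symmetric — not valid.
(C) Lq ⊃ q is axiom T; it is valid on a frame exactly when R is reflexive. R is not reflexive, so not valid.
(D) Lq ⊃ Mq is axiom D, which corresponds to seriality. R is not serial — not valid.
(E) Mq ⊃ LMq is axiom 5, which corresponds to the euclidean property. R is not euclidean — not valid.

A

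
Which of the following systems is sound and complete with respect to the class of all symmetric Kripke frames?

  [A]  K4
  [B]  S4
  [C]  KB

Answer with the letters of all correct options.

(A) K4 is determined by the class of transitive frames.
(B) S4 is determined by the class of reflexive and transitive frames.
(C) KB is determined by exactly this class.

C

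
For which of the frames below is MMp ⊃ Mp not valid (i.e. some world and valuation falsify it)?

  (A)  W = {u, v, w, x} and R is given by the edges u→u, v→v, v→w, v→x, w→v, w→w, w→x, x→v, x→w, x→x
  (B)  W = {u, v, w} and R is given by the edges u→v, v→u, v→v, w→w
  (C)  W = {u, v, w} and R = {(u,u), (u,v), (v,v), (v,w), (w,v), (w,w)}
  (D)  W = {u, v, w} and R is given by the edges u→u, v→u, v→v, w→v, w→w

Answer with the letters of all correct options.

The schema MMp ⊃ Mp is the dual of axiom 4; it is valid on a frame iff R is transitive.
(A) R is transitive (R is closed under composition), so the schema is valid here.
(B) R is not transitive (u R v and v R u but not u R u), so the schema fails here.
(C) R is not transitive (u R v and v R w but not u R w), so the schema fails here.
(D) R is not transitive (w R v and v R u but not w R u), so the schema fails here.

B, C, D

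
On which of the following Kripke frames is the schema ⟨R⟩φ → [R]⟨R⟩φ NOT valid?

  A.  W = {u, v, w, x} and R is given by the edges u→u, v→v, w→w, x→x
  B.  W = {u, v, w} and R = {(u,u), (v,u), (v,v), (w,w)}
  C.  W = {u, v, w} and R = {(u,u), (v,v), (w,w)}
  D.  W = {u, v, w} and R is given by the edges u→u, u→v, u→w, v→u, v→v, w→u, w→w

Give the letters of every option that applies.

B, D

The schema ⟨R⟩φ → [R]⟨R⟩φ is axiom 5; it is valid on a frame iff R is euclidean.
(A) R is euclidean (any two R-successors of the same world are R-related), so the schema is valid here.
(B) R is not euclidean (v R u and v R v but not u R v), so the schema fails here.
(C) R is euclidean (any two R-successors of the same world are R-related), so the schema is valid here.
(D) R is not euclidean (u R v and u R w but not v R w), so the schema fails here.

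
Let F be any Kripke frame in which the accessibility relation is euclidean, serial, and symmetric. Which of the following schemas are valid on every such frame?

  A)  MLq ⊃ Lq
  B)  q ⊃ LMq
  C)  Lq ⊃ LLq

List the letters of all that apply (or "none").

A, B, C

Serial, symmetric and euclidean together give transitive (from symmetry + euclidean) and then reflexive; the relation is an equivalence.
(A) the dual of axiom 5: valid iff R is euclidean. Every such R is euclidean — valid.
(B) q ⊃ LMq (axiom B) characterises the symmetric frames. Every such R is symmetric — valid.
(C) Lq ⊃ LLq is axiom 4, which corresponds to transitivity. Every such R is transitive — valid.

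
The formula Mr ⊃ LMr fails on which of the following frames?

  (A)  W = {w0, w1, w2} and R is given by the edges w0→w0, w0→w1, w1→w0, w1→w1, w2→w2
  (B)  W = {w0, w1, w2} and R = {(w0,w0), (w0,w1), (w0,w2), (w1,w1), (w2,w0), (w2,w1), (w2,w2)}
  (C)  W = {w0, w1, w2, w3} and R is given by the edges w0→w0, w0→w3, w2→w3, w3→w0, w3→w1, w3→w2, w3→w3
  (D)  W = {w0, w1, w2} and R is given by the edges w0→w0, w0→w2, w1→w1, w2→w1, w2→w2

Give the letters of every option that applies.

B, C, D

The schema Mr ⊃ LMr is axiom 5; it is valid on a frame iff R is euclidean.
(A) R is euclidean (any two R-successors of the same world are R-related), so the schema is valid here.
(B) R is not euclidean (w0 R w1 and w0 R w0 but not w1 R w0), so the schema fails here.
(C) R is not euclidean (w3 R w0 and w3 R w1 but not w0 R w1), so the schema fails here.
(D) R is not euclidean (w0 R w2 and w0 R w0 but not w2 R w0), so the schema fails here.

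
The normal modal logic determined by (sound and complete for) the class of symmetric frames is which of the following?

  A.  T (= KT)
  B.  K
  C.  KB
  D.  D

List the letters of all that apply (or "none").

(A) T (= KT) is determined by the class of reflexive frames.
(B) K is determined by the class of arbitrary frames.
(C) KB is determined by exactly this class.
(D) D is determined by the class of serial frames.

C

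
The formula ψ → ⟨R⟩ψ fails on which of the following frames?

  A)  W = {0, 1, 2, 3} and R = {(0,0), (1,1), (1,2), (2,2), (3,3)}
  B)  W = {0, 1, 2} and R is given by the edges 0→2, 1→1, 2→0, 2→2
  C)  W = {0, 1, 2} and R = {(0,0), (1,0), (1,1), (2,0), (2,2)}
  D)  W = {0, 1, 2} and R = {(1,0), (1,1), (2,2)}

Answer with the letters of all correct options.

The schema ψ → ⟨R⟩ψ is the dual of axiom T; it is valid on a frame iff R is reflexive.
(A) R is reflexive (each world relates to itself), so the schema is valid here.
(B) R is not reflexive (not 0 R 0), so the schema fails here.
(C) R is reflexive (each world relates to itself), so the schema is valid here.
(D) R is not reflexive (not 0 R 0), so the schema fails here.

B, D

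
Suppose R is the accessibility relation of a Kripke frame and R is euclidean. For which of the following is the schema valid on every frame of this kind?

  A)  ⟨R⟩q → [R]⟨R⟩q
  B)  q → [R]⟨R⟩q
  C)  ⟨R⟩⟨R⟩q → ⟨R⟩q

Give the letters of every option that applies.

(A) ⟨R⟩q → [R]⟨R⟩q is axiom 5, which corresponds to the euclidean property. Every such R is euclidean — valid.
(B) q → [R]⟨R⟩q is axiom B; it is valid on a frame exactly when R is symmetric. Such an R need not be symmetric, so not valid.
(C) ⟨R⟩⟨R⟩q → ⟨R⟩q (the dual of axiom 4) characterises the transitive frames. Such an R need not be transitive — not valid.

A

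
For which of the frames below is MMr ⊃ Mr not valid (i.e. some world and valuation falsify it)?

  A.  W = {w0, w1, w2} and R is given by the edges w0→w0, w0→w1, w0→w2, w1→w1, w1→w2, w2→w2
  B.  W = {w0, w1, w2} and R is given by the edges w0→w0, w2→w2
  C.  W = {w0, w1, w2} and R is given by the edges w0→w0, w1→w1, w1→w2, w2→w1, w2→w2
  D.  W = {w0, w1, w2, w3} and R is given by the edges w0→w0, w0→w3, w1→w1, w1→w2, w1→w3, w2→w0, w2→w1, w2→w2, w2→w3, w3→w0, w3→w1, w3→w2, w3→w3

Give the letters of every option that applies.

The schema MMr ⊃ Mr is the dual of axiom 4; it is valid on a frame iff R is transitive.
(A) R is transitive (R is closed under composition), so the schema is valid here.
(B) R is transitive (R is closed under composition), so the schema is valid here.
(C) R is transitive (R is closed under composition), so the schema is valid here.
(D) R is not transitive (w0 R w3 and w3 R w1 but not w0 R w1), so the schema fails here.

D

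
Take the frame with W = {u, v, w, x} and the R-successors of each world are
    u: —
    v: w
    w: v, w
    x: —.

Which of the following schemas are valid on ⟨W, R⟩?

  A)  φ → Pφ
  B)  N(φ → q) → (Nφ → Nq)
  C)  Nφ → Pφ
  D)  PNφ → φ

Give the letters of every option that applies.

R is not reflexive: not u R u.
R is symmetric: every R-edge is matched by its reverse.
R is not serial: u has no R-successor.
(A) φ → Pφ is the dual of axiom T, which corresponds to reflexivity. R is not reflexive — not valid.
(B) N(φ → q) → (Nφ → Nq) is the K axiom; it holds on all frames — valid.
(C) Nφ → Pφ is axiom D, which corresponds to seriality. R is not serial — not valid.
(D) the dual of axiom B: valid iff R is symmetric. R is symmetric — valid.

B, D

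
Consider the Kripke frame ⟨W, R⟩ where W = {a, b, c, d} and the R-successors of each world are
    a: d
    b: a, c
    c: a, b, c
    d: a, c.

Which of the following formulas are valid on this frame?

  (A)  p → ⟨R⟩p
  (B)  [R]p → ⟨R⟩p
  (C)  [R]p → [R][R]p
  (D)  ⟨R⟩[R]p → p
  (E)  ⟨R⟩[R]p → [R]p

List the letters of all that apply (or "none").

R is not reflexive: not a R a.
R is not symmetric: b R a but not a R b.
R is not transitive: a R d and d R a but not a R a.
R is not euclidean: b R a and b R c but not a R c.
R is serial: every world has an R-successor.
(A) p → ⟨R⟩p is the dual of axiom T, which corresponds to reflexivity. R is not reflexive — not valid.
(B) axiom D: valid iff R is serial. R is serial — valid.
(C) [R]p → [R][R]p (axiom 4) characterises the transitive frames. R is not transitive — not valid.
(D) the dual of axiom B: valid iff R is symmetric. R is not symmetric — not valid.
(E) the dual of axiom 5: valid iff R is euclidean. R is not euclidean — not valid.

B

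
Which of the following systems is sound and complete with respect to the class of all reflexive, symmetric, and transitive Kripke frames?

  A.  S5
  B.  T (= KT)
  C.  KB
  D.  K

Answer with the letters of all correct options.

A

(A) S5 is determined by exactly this class.
(B) T (= KT) is determined by the class of reflexive frames.
(C) KB is determined by the class of symmetric frames.
(D) K is determined by the class of arbitrary frames.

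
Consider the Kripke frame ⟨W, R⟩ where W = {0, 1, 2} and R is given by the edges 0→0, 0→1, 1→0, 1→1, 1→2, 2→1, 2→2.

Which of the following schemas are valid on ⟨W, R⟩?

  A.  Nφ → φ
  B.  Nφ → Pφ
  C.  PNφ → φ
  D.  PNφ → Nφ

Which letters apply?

A, B, C

R is reflexive: each world relates to itself.
R is symmetric: every R-edge is matched by its reverse.
R is not euclidean: 1 R 0 and 1 R 2 but not 0 R 2.
R is serial: every world has an R-successor.
(A) Nφ → φ is axiom T, which corresponds to reflexivity. R is reflexive — valid.
(B) Nφ → Pφ is axiom D, which corresponds to seriality. R is serial — valid.
(C) PNφ → φ is the dual of axiom B; it is valid on a frame exactly when R is symmetric. R is symmetric, so valid.
(D) PNφ → Nφ is the dual of axiom 5, which corresponds to the euclidean property. R is not euclidean — not valid.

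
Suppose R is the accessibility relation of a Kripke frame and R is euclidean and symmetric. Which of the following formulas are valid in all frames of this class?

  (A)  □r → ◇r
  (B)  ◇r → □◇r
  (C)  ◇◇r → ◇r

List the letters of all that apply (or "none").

A symmetric euclidean relation is transitive (uRv and vRw give vRu by symmetry, then uRw by the euclidean condition, applied at v).
(A) □r → ◇r is axiom D, which corresponds to seriality. Such an R need not be serial — not valid.
(B) ◇r → □◇r is axiom 5; it is valid on a frame exactly when R is euclidean. Every such R is euclidean, so valid.
(C) ◇◇r → ◇r is the dual of axiom 4; it is valid on a frame exactly when R is transitive. Every such R is transitive, so valid.

B, C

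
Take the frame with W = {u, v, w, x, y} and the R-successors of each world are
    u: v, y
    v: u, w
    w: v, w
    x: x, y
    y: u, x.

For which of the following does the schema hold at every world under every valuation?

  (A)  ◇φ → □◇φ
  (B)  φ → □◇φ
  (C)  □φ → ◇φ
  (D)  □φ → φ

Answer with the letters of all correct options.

R is not reflexive: not u R u.
R is symmetric: every R-edge is matched by its reverse.
R is not euclidean: u R v and u R y but not v R y.
R is serial: every world has an R-successor.
(A) ◇φ → □◇φ is axiom 5, which corresponds to the euclidean property. R is not euclidean — not valid.
(B) φ → □◇φ is axiom B, which corresponds to symmetry. R is symmetric — valid.
(C) □φ → ◇φ is axiom D, which corresponds to seriality. R is serial — valid.
(D) axiom T: valid iff R is reflexive. R is not reflexive — not valid.

B, C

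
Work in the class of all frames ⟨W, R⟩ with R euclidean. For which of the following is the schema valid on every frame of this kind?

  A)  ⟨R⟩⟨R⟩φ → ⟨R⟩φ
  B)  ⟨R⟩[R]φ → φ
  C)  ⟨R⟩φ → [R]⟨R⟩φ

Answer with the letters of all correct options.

(A) ⟨R⟩⟨R⟩φ → ⟨R⟩φ (the dual of axiom 4) characterises the transitive frames. Such an R need not be transitive — not valid.
(B) the dual of axiom B: valid iff R is symmetric. Such an R need not be symmetric — not valid.
(C) axiom 5: valid iff R is euclidean. Every such R is euclidean — valid.

C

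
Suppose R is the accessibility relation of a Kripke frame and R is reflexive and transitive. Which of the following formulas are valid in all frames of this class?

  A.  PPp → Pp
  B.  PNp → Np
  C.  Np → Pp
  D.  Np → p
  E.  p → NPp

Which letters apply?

A, C, D

Reflexive relations are serial.
(A) PPp → Pp (the dual of axiom 4) characterises the transitive frames. Every such R is transitive — valid.
(B) PNp → Np is the dual of axiom 5; it is valid on a frame exactly when R is euclidean. Such an R need not be euclidean, so not valid.
(C) Np → Pp is axiom D, which corresponds to seriality. Every such R is serial — valid.
(D) Np → p is axiom T, which corresponds to reflexivity. Every such R is reflexive — valid.
(E) axiom B: valid iff R is symmetric. Such an R need not be symmetric — not valid.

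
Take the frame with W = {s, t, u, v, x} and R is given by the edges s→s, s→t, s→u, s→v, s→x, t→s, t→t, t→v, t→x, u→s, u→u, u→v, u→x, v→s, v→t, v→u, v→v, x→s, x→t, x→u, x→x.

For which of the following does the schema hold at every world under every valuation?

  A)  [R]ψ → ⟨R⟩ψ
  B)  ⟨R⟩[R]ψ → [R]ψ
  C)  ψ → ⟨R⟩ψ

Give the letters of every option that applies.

A, C

R is reflexive: each world relates to itself.
R is not euclidean: s R t and s R u but not t R u.
R is serial: every world has an R-successor.
(A) [R]ψ → ⟨R⟩ψ is axiom D, which corresponds to seriality. R is serial — valid.
(B) ⟨R⟩[R]ψ → [R]ψ is the dual of axiom 5; it is valid on a frame exactly when R is euclidean. R is not euclidean, so not valid.
(C) the dual of axiom T: valid iff R is reflexive. R is reflexive — valid.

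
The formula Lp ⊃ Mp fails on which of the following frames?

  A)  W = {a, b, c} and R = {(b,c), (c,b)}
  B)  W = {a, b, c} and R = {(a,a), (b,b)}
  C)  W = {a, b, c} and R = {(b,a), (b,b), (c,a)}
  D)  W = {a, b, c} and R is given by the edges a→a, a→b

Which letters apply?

The schema Lp ⊃ Mp is axiom D; it is valid on a frame iff R is serial.
(A) R is not serial (a has no R-successor), so the schema fails here.
(B) R is not serial (c has no R-successor), so the schema fails here.
(C) R is not serial (a has no R-successor), so the schema fails here.
(D) R is not serial (b has no R-successor), so the schema fails here.

A, B, C, D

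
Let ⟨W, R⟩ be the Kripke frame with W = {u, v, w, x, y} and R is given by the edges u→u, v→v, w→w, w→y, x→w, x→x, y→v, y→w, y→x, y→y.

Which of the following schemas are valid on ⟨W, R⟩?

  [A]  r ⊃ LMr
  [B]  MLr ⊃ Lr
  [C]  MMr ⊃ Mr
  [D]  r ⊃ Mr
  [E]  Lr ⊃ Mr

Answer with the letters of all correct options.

R is reflexive: each world relates to itself.
R is not symmetric: x R w but not w R x.
R is not transitive: w R y and y R v but not w R v.
R is not euclidean: x R w and x R x but not w R x.
R is serial: every world has an R-successor.
(A) r ⊃ LMr (axiom B) characterises the symmetric frames. R is not symmetric — not valid.
(B) the dual of axiom 5: valid iff R is euclidean. R is not euclidean — not valid.
(C) MMr ⊃ Mr is the dual of axiom 4; it is valid on a frame exactly when R is transitive. R is not transitive, so not valid.
(D) r ⊃ Mr (the dual of axiom T) characterises the reflexive frames. R is reflexive — valid.
(E) axiom D: valid iff R is serial. R is serial — valid.

D, E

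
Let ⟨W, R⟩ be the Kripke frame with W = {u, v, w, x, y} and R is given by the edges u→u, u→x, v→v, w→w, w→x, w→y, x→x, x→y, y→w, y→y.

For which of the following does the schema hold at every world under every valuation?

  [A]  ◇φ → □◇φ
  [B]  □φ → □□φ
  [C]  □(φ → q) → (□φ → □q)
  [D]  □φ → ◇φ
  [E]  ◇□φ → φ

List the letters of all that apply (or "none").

R is not symmetric: u R x but not x R u.
R is not transitive: u R x and x R y but not u R y.
R is not euclidean: u R x and u R u but not x R u.
R is serial: every world has an R-successor.
(A) ◇φ → □◇φ (axiom 5) characterises the euclidean frames. R is not euclidean — not valid.
(B) □φ → □□φ (axiom 4) characterises the transitive frames. R is not transitive — not valid.
(C) □(φ → q) → (□φ → □q) is the K axiom; it holds on all frames — valid.
(D) □φ → ◇φ (axiom D) characterises the serial frames. R is serial — valid.
(E) ◇□φ → φ (the dual of axiom B) characterises the symmetric frames. R is not symmetric — not valid.

C, D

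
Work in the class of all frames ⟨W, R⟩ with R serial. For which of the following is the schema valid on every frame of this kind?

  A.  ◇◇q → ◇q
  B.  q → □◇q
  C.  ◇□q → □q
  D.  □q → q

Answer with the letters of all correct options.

none

(A) ◇◇q → ◇q (the dual of axiom 4) characterises the transitive frames. Such an R need not be transitive — not valid.
(B) q → □◇q (axiom B) characterises the symmetric frames. Such an R need not be symmetric — not valid.
(C) ◇□q → □q (the dual of axiom 5) characterises the euclidean frames. Such an R need not be euclidean — not valid.
(D) axiom T: valid iff R is reflexive. Such an R need not be reflexive — not valid.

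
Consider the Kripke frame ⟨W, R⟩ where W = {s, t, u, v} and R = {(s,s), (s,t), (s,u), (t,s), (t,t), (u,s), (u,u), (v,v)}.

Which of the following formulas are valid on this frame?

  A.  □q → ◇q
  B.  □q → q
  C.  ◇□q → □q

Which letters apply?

A, B

R is reflexive: each world relates to itself.
R is not euclidean: s R t and s R u but not t R u.
R is serial: every world has an R-successor.
(A) □q → ◇q is axiom D; it is valid on a frame exactly when R is serial. R is serial, so valid.
(B) □q → q is axiom T; it is valid on a frame exactly when R is reflexive. R is reflexive, so valid.
(C) ◇□q → □q is the dual of axiom 5, which corresponds to the euclidean property. R is not euclidean — not valid.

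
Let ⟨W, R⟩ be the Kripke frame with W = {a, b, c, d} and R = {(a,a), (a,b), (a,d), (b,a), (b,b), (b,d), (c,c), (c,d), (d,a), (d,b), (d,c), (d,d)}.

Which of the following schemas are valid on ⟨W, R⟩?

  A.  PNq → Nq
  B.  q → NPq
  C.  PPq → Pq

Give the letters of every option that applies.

B

R is symmetric: every R-edge is matched by its reverse.
R is not transitive: a R d and d R c but not a R c.
R is not euclidean: d R a and d R c but not a R c.
(A) the dual of axiom 5: valid iff R is euclidean. R is not euclidean — not valid.
(B) axiom B: valid iff R is symmetric. R is symmetric — valid.
(C) PPq → Pq (the dual of axiom 4) characterises the transitive frames. R is not transitive — not valid.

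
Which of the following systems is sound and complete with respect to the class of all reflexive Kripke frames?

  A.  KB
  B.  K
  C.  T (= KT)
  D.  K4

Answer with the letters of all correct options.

(A) KB is determined by the class of symmetric frames.
(B) K is determined by the class of arbitrary frames.
(C) T (= KT) is determined by exactly this class.
(D) K4 is determined by the class of transitive frames.

C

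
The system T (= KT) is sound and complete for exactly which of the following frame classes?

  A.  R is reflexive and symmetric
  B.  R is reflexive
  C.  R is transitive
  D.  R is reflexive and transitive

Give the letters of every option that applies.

(A) this class determines B (= KTB), not T (= KT).
(B) T (= KT) is sound and complete for exactly this class.
(C) this class determines K4, not T (= KT).
(D) this class determines S4, not T (= KT).

B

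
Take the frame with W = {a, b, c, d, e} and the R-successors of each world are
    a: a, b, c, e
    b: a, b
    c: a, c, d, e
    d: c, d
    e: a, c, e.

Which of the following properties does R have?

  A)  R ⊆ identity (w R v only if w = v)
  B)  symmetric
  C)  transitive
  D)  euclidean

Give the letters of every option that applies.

B

(A) not ⊆ identity: a R b with a ≠ b.
(B) symmetric: every R-edge is matched by its reverse.
(C) not transitive: a R c and c R d but not a R d.
(D) not euclidean: a R b and a R c but not b R c.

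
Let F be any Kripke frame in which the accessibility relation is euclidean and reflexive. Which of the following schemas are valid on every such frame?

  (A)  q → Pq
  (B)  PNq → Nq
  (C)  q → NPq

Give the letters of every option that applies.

A, B, C

A reflexive euclidean relation is also symmetric (from wRw and wRv the euclidean condition gives vRw) and hence transitive; it is an equivalence relation.
(A) q → Pq is the dual of axiom T; it is valid on a frame exactly when R is reflexive. Every such R is reflexive, so valid.
(B) PNq → Nq is the dual of axiom 5; it is valid on a frame exactly when R is euclidean. Every such R is euclidean, so valid.
(C) axiom B: valid iff R is symmetric. Every such R is symmetric — valid.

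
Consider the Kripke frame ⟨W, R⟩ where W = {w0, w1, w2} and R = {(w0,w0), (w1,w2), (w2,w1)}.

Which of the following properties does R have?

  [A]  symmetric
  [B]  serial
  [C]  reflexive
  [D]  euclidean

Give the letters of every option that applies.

A, B

(A) symmetric: every R-edge is matched by its reverse.
(B) serial: every world has an R-successor.
(C) not reflexive: not w1 R w1.
(D) not euclidean: w1 R w2 and w1 R w2 but not w2 R w2.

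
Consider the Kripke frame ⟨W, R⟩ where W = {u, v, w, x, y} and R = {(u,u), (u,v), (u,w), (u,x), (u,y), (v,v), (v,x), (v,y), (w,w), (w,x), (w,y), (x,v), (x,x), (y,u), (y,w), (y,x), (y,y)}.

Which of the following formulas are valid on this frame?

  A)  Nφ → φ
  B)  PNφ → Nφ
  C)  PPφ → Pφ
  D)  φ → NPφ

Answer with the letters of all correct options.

R is reflexive: each world relates to itself.
R is not symmetric: u R v but not v R u.
R is not transitive: v R y and y R u but not v R u.
R is not euclidean: u R v and u R u but not v R u.
(A) axiom T: valid iff R is reflexive. R is reflexive — valid.
(B) PNφ → Nφ is the dual of axiom 5; it is valid on a frame exactly when R is euclidean. R is not euclidean, so not valid.
(C) PPφ → Pφ (the dual of axiom 4) characterises the transitive frames. R is not transitive — not valid.
(D) φ → NPφ (axiom B) characterises the symmetric frames. R is not symmetric — not valid.

A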